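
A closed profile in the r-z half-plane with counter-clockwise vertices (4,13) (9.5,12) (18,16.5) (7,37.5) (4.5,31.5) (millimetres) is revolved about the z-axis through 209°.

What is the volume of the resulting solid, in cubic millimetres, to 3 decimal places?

Volume = 6906.536 mm³

Profile (r,z), 5 vertices: (4,13) (9.5,12) (18,16.5) (7,37.5) (4.5,31.5)
edge 0: (4,13)→(9.5,12)  cross = 4·12 − 9.5·13 = -75.5000; (r_i+r_j)·cross = 13.5·-75.5000 = -1019.2500
edge 1: (9.5,12)→(18,16.5)  cross = 9.5·16.5 − 18·12 = -59.2500; (r_i+r_j)·cross = 27.5·-59.2500 = -1629.3750
edge 2: (18,16.5)→(7,37.5)  cross = 18·37.5 − 7·16.5 = 559.5000; (r_i+r_j)·cross = 25·559.5000 = 13987.5000
edge 3: (7,37.5)→(4.5,31.5)  cross = 7·31.5 − 4.5·37.5 = 51.7500; (r_i+r_j)·cross = 11.5·51.7500 = 595.1250
edge 4: (4.5,31.5)→(4,13)  cross = 4.5·13 − 4·31.5 = -67.5000; (r_i+r_j)·cross = 8.5·-67.5000 = -573.7500
Σcross = 409.0000 → A = |Σcross|/2 = 204.5000 mm²
Σ(r_i+r_j)·cross = 11360.2500 → first moment M = |Σ|/6 = 1893.3750
R_c = M/A = 1893.3750/204.5000 = 9.2586 mm
θ = 209° = 3.647738 rad
V = θ·R_c·A = 3.647738·9.2586·204.5000 = 6906.536 mm³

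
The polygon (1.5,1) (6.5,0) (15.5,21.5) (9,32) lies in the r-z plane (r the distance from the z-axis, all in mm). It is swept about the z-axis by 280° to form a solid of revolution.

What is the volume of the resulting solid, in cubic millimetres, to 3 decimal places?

Profile (r,z), 4 vertices: (1.5,1) (6.5,0) (15.5,21.5) (9,32)
edge 0: (1.5,1)→(6.5,0)  cross = 1.5·0 − 6.5·1 = -6.5000; (r_i+r_j)·cross = 8·-6.5000 = -52.0000
edge 1: (6.5,0)→(15.5,21.5)  cross = 6.5·21.5 − 15.5·0 = 139.7500; (r_i+r_j)·cross = 22·139.7500 = 3074.5000
edge 2: (15.5,21.5)→(9,32)  cross = 15.5·32 − 9·21.5 = 302.5000; (r_i+r_j)·cross = 24.5·302.5000 = 7411.2500
edge 3: (9,32)→(1.5,1)  cross = 9·1 − 1.5·32 = -39.0000; (r_i+r_j)·cross = 10.5·-39.0000 = -409.5000
Σcross = 396.7500 → A = |Σcross|/2 = 198.3750 mm²
Σ(r_i+r_j)·cross = 10024.2500 → first moment M = |Σ|/6 = 1670.7083
R_c = M/A = 1670.7083/198.3750 = 8.4220 mm
θ = 280° = 4.886922 rad
V = θ·R_c·A = 4.886922·8.4220·198.3750 = 8164.621 mm³

Volume = 8164.621 mm³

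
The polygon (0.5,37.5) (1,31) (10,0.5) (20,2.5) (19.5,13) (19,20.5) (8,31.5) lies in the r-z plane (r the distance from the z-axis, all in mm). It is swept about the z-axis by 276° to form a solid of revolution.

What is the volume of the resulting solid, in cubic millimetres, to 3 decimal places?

Profile (r,z), 7 vertices: (0.5,37.5) (1,31) (10,0.5) (20,2.5) (19.5,13) (19,20.5) (8,31.5)
edge 0: (0.5,37.5)→(1,31)  cross = 0.5·31 − 1·37.5 = -22.0000; (r_i+r_j)·cross = 1.5·-22.0000 = -33.0000
edge 1: (1,31)→(10,0.5)  cross = 1·0.5 − 10·31 = -309.5000; (r_i+r_j)·cross = 11·-309.5000 = -3404.5000
edge 2: (10,0.5)→(20,2.5)  cross = 10·2.5 − 20·0.5 = 15.0000; (r_i+r_j)·cross = 30·15.0000 = 450.0000
edge 3: (20,2.5)→(19.5,13)  cross = 20·13 − 19.5·2.5 = 211.2500; (r_i+r_j)·cross = 39.5·211.2500 = 8344.3750
edge 4: (19.5,13)→(19,20.5)  cross = 19.5·20.5 − 19·13 = 152.7500; (r_i+r_j)·cross = 38.5·152.7500 = 5880.8750
edge 5: (19,20.5)→(8,31.5)  cross = 19·31.5 − 8·20.5 = 434.5000; (r_i+r_j)·cross = 27·434.5000 = 11731.5000
edge 6: (8,31.5)→(0.5,37.5)  cross = 8·37.5 − 0.5·31.5 = 284.2500; (r_i+r_j)·cross = 8.5·284.2500 = 2416.1250
Σcross = 766.2500 → A = |Σcross|/2 = 383.1250 mm²
Σ(r_i+r_j)·cross = 25385.3750 → first moment M = |Σ|/6 = 4230.8958
R_c = M/A = 4230.8958/383.1250 = 11.0431 mm
θ = 276° = 4.817109 rad
V = θ·R_c·A = 4.817109·11.0431·383.1250 = 20380.685 mm³

Volume = 20380.685 mm³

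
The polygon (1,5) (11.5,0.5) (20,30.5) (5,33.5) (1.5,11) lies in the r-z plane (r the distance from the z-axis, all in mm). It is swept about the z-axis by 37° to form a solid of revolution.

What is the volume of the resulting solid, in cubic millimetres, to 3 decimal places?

Volume = 2473.387 mm³

Profile (r,z), 5 vertices: (1,5) (11.5,0.5) (20,30.5) (5,33.5) (1.5,11)
edge 0: (1,5)→(11.5,0.5)  cross = 1·0.5 − 11.5·5 = -57.0000; (r_i+r_j)·cross = 12.5·-57.0000 = -712.5000
edge 1: (11.5,0.5)→(20,30.5)  cross = 11.5·30.5 − 20·0.5 = 340.7500; (r_i+r_j)·cross = 31.5·340.7500 = 10733.6250
edge 2: (20,30.5)→(5,33.5)  cross = 20·33.5 − 5·30.5 = 517.5000; (r_i+r_j)·cross = 25·517.5000 = 12937.5000
edge 3: (5,33.5)→(1.5,11)  cross = 5·11 − 1.5·33.5 = 4.7500; (r_i+r_j)·cross = 6.5·4.7500 = 30.8750
edge 4: (1.5,11)→(1,5)  cross = 1.5·5 − 1·11 = -3.5000; (r_i+r_j)·cross = 2.5·-3.5000 = -8.7500
Σcross = 802.5000 → A = |Σcross|/2 = 401.2500 mm²
Σ(r_i+r_j)·cross = 22980.7500 → first moment M = |Σ|/6 = 3830.1250
R_c = M/A = 3830.1250/401.2500 = 9.5455 mm
θ = 37° = 0.645772 rad
V = θ·R_c·A = 0.645772·9.5455·401.2500 = 2473.387 mm³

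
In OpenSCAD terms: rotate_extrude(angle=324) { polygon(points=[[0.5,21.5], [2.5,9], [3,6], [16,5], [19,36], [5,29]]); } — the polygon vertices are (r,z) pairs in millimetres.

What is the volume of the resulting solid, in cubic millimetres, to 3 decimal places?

Volume = 23088.585 mm³

Profile (r,z), 6 vertices: (0.5,21.5) (2.5,9) (3,6) (16,5) (19,36) (5,29)
edge 0: (0.5,21.5)→(2.5,9)  cross = 0.5·9 − 2.5·21.5 = -49.2500; (r_i+r_j)·cross = 3·-49.2500 = -147.7500
edge 1: (2.5,9)→(3,6)  cross = 2.5·6 − 3·9 = -12.0000; (r_i+r_j)·cross = 5.5·-12.0000 = -66.0000
edge 2: (3,6)→(16,5)  cross = 3·5 − 16·6 = -81.0000; (r_i+r_j)·cross = 19·-81.0000 = -1539.0000
edge 3: (16,5)→(19,36)  cross = 16·36 − 19·5 = 481.0000; (r_i+r_j)·cross = 35·481.0000 = 16835.0000
edge 4: (19,36)→(5,29)  cross = 19·29 − 5·36 = 371.0000; (r_i+r_j)·cross = 24·371.0000 = 8904.0000
edge 5: (5,29)→(0.5,21.5)  cross = 5·21.5 − 0.5·29 = 93.0000; (r_i+r_j)·cross = 5.5·93.0000 = 511.5000
Σcross = 802.7500 → A = |Σcross|/2 = 401.3750 mm²
Σ(r_i+r_j)·cross = 24497.7500 → first moment M = |Σ|/6 = 4082.9583
R_c = M/A = 4082.9583/401.3750 = 10.1724 mm
θ = 324° = 5.654867 rad
V = θ·R_c·A = 5.654867·10.1724·401.3750 = 23088.585 mm³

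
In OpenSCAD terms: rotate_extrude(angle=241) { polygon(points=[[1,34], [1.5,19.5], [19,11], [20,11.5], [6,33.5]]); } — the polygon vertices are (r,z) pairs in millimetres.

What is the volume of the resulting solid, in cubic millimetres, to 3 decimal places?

Profile (r,z), 5 vertices: (1,34) (1.5,19.5) (19,11) (20,11.5) (6,33.5)
edge 0: (1,34)→(1.5,19.5)  cross = 1·19.5 − 1.5·34 = -31.5000; (r_i+r_j)·cross = 2.5·-31.5000 = -78.7500
edge 1: (1.5,19.5)→(19,11)  cross = 1.5·11 − 19·19.5 = -354.0000; (r_i+r_j)·cross = 20.5·-354.0000 = -7257.0000
edge 2: (19,11)→(20,11.5)  cross = 19·11.5 − 20·11 = -1.5000; (r_i+r_j)·cross = 39·-1.5000 = -58.5000
edge 3: (20,11.5)→(6,33.5)  cross = 20·33.5 − 6·11.5 = 601.0000; (r_i+r_j)·cross = 26·601.0000 = 15626.0000
edge 4: (6,33.5)→(1,34)  cross = 6·34 − 1·33.5 = 170.5000; (r_i+r_j)·cross = 7·170.5000 = 1193.5000
Σcross = 384.5000 → A = |Σcross|/2 = 192.2500 mm²
Σ(r_i+r_j)·cross = 9425.2500 → first moment M = |Σ|/6 = 1570.8750
R_c = M/A = 1570.8750/192.2500 = 8.1710 mm
θ = 241° = 4.206243 rad
V = θ·R_c·A = 4.206243·8.1710·192.2500 = 6607.483 mm³

Volume = 6607.483 mm³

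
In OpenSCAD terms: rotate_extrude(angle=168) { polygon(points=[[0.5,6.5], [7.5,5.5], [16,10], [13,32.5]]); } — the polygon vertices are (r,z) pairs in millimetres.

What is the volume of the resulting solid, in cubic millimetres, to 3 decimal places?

Volume = 5648.243 mm³

Profile (r,z), 4 vertices: (0.5,6.5) (7.5,5.5) (16,10) (13,32.5)
edge 0: (0.5,6.5)→(7.5,5.5)  cross = 0.5·5.5 − 7.5·6.5 = -46.0000; (r_i+r_j)·cross = 8·-46.0000 = -368.0000
edge 1: (7.5,5.5)→(16,10)  cross = 7.5·10 − 16·5.5 = -13.0000; (r_i+r_j)·cross = 23.5·-13.0000 = -305.5000
edge 2: (16,10)→(13,32.5)  cross = 16·32.5 − 13·10 = 390.0000; (r_i+r_j)·cross = 29·390.0000 = 11310.0000
edge 3: (13,32.5)→(0.5,6.5)  cross = 13·6.5 − 0.5·32.5 = 68.2500; (r_i+r_j)·cross = 13.5·68.2500 = 921.3750
Σcross = 399.2500 → A = |Σcross|/2 = 199.6250 mm²
Σ(r_i+r_j)·cross = 11557.8750 → first moment M = |Σ|/6 = 1926.3125
R_c = M/A = 1926.3125/199.6250 = 9.6497 mm
θ = 168° = 2.932153 rad
V = θ·R_c·A = 2.932153·9.6497·199.6250 = 5648.243 mm³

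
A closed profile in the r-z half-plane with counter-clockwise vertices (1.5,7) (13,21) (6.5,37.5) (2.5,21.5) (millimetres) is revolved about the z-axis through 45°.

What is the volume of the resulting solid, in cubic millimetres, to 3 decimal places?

Volume = 829.479 mm³

Profile (r,z), 4 vertices: (1.5,7) (13,21) (6.5,37.5) (2.5,21.5)
edge 0: (1.5,7)→(13,21)  cross = 1.5·21 − 13·7 = -59.5000; (r_i+r_j)·cross = 14.5·-59.5000 = -862.7500
edge 1: (13,21)→(6.5,37.5)  cross = 13·37.5 − 6.5·21 = 351.0000; (r_i+r_j)·cross = 19.5·351.0000 = 6844.5000
edge 2: (6.5,37.5)→(2.5,21.5)  cross = 6.5·21.5 − 2.5·37.5 = 46.0000; (r_i+r_j)·cross = 9·46.0000 = 414.0000
edge 3: (2.5,21.5)→(1.5,7)  cross = 2.5·7 − 1.5·21.5 = -14.7500; (r_i+r_j)·cross = 4·-14.7500 = -59.0000
Σcross = 322.7500 → A = |Σcross|/2 = 161.3750 mm²
Σ(r_i+r_j)·cross = 6336.7500 → first moment M = |Σ|/6 = 1056.1250
R_c = M/A = 1056.1250/161.3750 = 6.5445 mm
θ = 45° = 0.785398 rad
V = θ·R_c·A = 0.785398·6.5445·161.3750 = 829.479 mm³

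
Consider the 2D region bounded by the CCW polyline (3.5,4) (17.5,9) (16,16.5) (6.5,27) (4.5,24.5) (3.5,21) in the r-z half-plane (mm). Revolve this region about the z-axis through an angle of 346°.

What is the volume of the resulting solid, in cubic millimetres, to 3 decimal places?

Profile (r,z), 6 vertices: (3.5,4) (17.5,9) (16,16.5) (6.5,27) (4.5,24.5) (3.5,21)
edge 0: (3.5,4)→(17.5,9)  cross = 3.5·9 − 17.5·4 = -38.5000; (r_i+r_j)·cross = 21·-38.5000 = -808.5000
edge 1: (17.5,9)→(16,16.5)  cross = 17.5·16.5 − 16·9 = 144.7500; (r_i+r_j)·cross = 33.5·144.7500 = 4849.1250
edge 2: (16,16.5)→(6.5,27)  cross = 16·27 − 6.5·16.5 = 324.7500; (r_i+r_j)·cross = 22.5·324.7500 = 7306.8750
edge 3: (6.5,27)→(4.5,24.5)  cross = 6.5·24.5 − 4.5·27 = 37.7500; (r_i+r_j)·cross = 11·37.7500 = 415.2500
edge 4: (4.5,24.5)→(3.5,21)  cross = 4.5·21 − 3.5·24.5 = 8.7500; (r_i+r_j)·cross = 8·8.7500 = 70.0000
edge 5: (3.5,21)→(3.5,4)  cross = 3.5·4 − 3.5·21 = -59.5000; (r_i+r_j)·cross = 7·-59.5000 = -416.5000
Σcross = 418.0000 → A = |Σcross|/2 = 209.0000 mm²
Σ(r_i+r_j)·cross = 11416.2500 → first moment M = |Σ|/6 = 1902.7083
R_c = M/A = 1902.7083/209.0000 = 9.1039 mm
θ = 346° = 6.038839 rad
V = θ·R_c·A = 6.038839·9.1039·209.0000 = 11490.150 mm³

Volume = 11490.150 mm³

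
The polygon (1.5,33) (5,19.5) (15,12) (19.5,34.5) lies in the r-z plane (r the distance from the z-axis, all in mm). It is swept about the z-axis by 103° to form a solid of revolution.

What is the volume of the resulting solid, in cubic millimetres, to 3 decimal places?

Profile (r,z), 4 vertices: (1.5,33) (5,19.5) (15,12) (19.5,34.5)
edge 0: (1.5,33)→(5,19.5)  cross = 1.5·19.5 − 5·33 = -135.7500; (r_i+r_j)·cross = 6.5·-135.7500 = -882.3750
edge 1: (5,19.5)→(15,12)  cross = 5·12 − 15·19.5 = -232.5000; (r_i+r_j)·cross = 20·-232.5000 = -4650.0000
edge 2: (15,12)→(19.5,34.5)  cross = 15·34.5 − 19.5·12 = 283.5000; (r_i+r_j)·cross = 34.5·283.5000 = 9780.7500
edge 3: (19.5,34.5)→(1.5,33)  cross = 19.5·33 − 1.5·34.5 = 591.7500; (r_i+r_j)·cross = 21·591.7500 = 12426.7500
Σcross = 507.0000 → A = |Σcross|/2 = 253.5000 mm²
Σ(r_i+r_j)·cross = 16675.1250 → first moment M = |Σ|/6 = 2779.1875
R_c = M/A = 2779.1875/253.5000 = 10.9633 mm
θ = 103° = 1.797689 rad
V = θ·R_c·A = 1.797689·10.9633·253.5000 = 4996.115 mm³

Volume = 4996.115 mm³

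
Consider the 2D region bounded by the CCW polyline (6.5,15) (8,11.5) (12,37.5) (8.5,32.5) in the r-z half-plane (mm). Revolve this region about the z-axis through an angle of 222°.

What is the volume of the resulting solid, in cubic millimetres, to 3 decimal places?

Profile (r,z), 4 vertices: (6.5,15) (8,11.5) (12,37.5) (8.5,32.5)
edge 0: (6.5,15)→(8,11.5)  cross = 6.5·11.5 − 8·15 = -45.2500; (r_i+r_j)·cross = 14.5·-45.2500 = -656.1250
edge 1: (8,11.5)→(12,37.5)  cross = 8·37.5 − 12·11.5 = 162.0000; (r_i+r_j)·cross = 20·162.0000 = 3240.0000
edge 2: (12,37.5)→(8.5,32.5)  cross = 12·32.5 − 8.5·37.5 = 71.2500; (r_i+r_j)·cross = 20.5·71.2500 = 1460.6250
edge 3: (8.5,32.5)→(6.5,15)  cross = 8.5·15 − 6.5·32.5 = -83.7500; (r_i+r_j)·cross = 15·-83.7500 = -1256.2500
Σcross = 104.2500 → A = |Σcross|/2 = 52.1250 mm²
Σ(r_i+r_j)·cross = 2788.2500 → first moment M = |Σ|/6 = 464.7083
R_c = M/A = 464.7083/52.1250 = 8.9153 mm
θ = 222° = 3.874631 rad
V = θ·R_c·A = 3.874631·8.9153·52.1250 = 1800.573 mm³

Volume = 1800.573 mm³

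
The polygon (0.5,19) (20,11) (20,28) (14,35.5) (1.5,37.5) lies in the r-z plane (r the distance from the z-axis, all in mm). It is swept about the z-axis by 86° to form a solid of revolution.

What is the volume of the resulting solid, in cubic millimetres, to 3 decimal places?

Volume = 6020.537 mm³

Profile (r,z), 5 vertices: (0.5,19) (20,11) (20,28) (14,35.5) (1.5,37.5)
edge 0: (0.5,19)→(20,11)  cross = 0.5·11 − 20·19 = -374.5000; (r_i+r_j)·cross = 20.5·-374.5000 = -7677.2500
edge 1: (20,11)→(20,28)  cross = 20·28 − 20·11 = 340.0000; (r_i+r_j)·cross = 40·340.0000 = 13600.0000
edge 2: (20,28)→(14,35.5)  cross = 20·35.5 − 14·28 = 318.0000; (r_i+r_j)·cross = 34·318.0000 = 10812.0000
edge 3: (14,35.5)→(1.5,37.5)  cross = 14·37.5 − 1.5·35.5 = 471.7500; (r_i+r_j)·cross = 15.5·471.7500 = 7312.1250
edge 4: (1.5,37.5)→(0.5,19)  cross = 1.5·19 − 0.5·37.5 = 9.7500; (r_i+r_j)·cross = 2·9.7500 = 19.5000
Σcross = 765.0000 → A = |Σcross|/2 = 382.5000 mm²
Σ(r_i+r_j)·cross = 24066.3750 → first moment M = |Σ|/6 = 4011.0625
R_c = M/A = 4011.0625/382.5000 = 10.4864 mm
θ = 86° = 1.500983 rad
V = θ·R_c·A = 1.500983·10.4864·382.5000 = 6020.537 mm³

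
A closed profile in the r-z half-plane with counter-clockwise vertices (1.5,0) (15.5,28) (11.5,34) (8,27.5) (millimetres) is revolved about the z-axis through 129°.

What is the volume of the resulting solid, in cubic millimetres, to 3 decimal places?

Volume = 2521.652 mm³

Profile (r,z), 4 vertices: (1.5,0) (15.5,28) (11.5,34) (8,27.5)
edge 0: (1.5,0)→(15.5,28)  cross = 1.5·28 − 15.5·0 = 42.0000; (r_i+r_j)·cross = 17·42.0000 = 714.0000
edge 1: (15.5,28)→(11.5,34)  cross = 15.5·34 − 11.5·28 = 205.0000; (r_i+r_j)·cross = 27·205.0000 = 5535.0000
edge 2: (11.5,34)→(8,27.5)  cross = 11.5·27.5 − 8·34 = 44.2500; (r_i+r_j)·cross = 19.5·44.2500 = 862.8750
edge 3: (8,27.5)→(1.5,0)  cross = 8·0 − 1.5·27.5 = -41.2500; (r_i+r_j)·cross = 9.5·-41.2500 = -391.8750
Σcross = 250.0000 → A = |Σcross|/2 = 125.0000 mm²
Σ(r_i+r_j)·cross = 6720.0000 → first moment M = |Σ|/6 = 1120.0000
R_c = M/A = 1120.0000/125.0000 = 8.9600 mm
θ = 129° = 2.251475 rad
V = θ·R_c·A = 2.251475·8.9600·125.0000 = 2521.652 mm³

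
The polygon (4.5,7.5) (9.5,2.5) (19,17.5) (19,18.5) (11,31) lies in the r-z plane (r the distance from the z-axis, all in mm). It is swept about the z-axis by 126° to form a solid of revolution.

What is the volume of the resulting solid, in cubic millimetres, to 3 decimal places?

Volume = 5112.163 mm³

Profile (r,z), 5 vertices: (4.5,7.5) (9.5,2.5) (19,17.5) (19,18.5) (11,31)
edge 0: (4.5,7.5)→(9.5,2.5)  cross = 4.5·2.5 − 9.5·7.5 = -60.0000; (r_i+r_j)·cross = 14·-60.0000 = -840.0000
edge 1: (9.5,2.5)→(19,17.5)  cross = 9.5·17.5 − 19·2.5 = 118.7500; (r_i+r_j)·cross = 28.5·118.7500 = 3384.3750
edge 2: (19,17.5)→(19,18.5)  cross = 19·18.5 − 19·17.5 = 19.0000; (r_i+r_j)·cross = 38·19.0000 = 722.0000
edge 3: (19,18.5)→(11,31)  cross = 19·31 − 11·18.5 = 385.5000; (r_i+r_j)·cross = 30·385.5000 = 11565.0000
edge 4: (11,31)→(4.5,7.5)  cross = 11·7.5 − 4.5·31 = -57.0000; (r_i+r_j)·cross = 15.5·-57.0000 = -883.5000
Σcross = 406.2500 → A = |Σcross|/2 = 203.1250 mm²
Σ(r_i+r_j)·cross = 13947.8750 → first moment M = |Σ|/6 = 2324.6458
R_c = M/A = 2324.6458/203.1250 = 11.4444 mm
θ = 126° = 2.199115 rad
V = θ·R_c·A = 2.199115·11.4444·203.1250 = 5112.163 mm³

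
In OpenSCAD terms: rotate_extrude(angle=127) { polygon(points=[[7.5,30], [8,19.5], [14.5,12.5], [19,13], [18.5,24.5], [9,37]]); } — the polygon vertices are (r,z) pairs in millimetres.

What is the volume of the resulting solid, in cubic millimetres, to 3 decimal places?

Volume = 5122.951 mm³

Profile (r,z), 6 vertices: (7.5,30) (8,19.5) (14.5,12.5) (19,13) (18.5,24.5) (9,37)
edge 0: (7.5,30)→(8,19.5)  cross = 7.5·19.5 − 8·30 = -93.7500; (r_i+r_j)·cross = 15.5·-93.7500 = -1453.1250
edge 1: (8,19.5)→(14.5,12.5)  cross = 8·12.5 − 14.5·19.5 = -182.7500; (r_i+r_j)·cross = 22.5·-182.7500 = -4111.8750
edge 2: (14.5,12.5)→(19,13)  cross = 14.5·13 − 19·12.5 = -49.0000; (r_i+r_j)·cross = 33.5·-49.0000 = -1641.5000
edge 3: (19,13)→(18.5,24.5)  cross = 19·24.5 − 18.5·13 = 225.0000; (r_i+r_j)·cross = 37.5·225.0000 = 8437.5000
edge 4: (18.5,24.5)→(9,37)  cross = 18.5·37 − 9·24.5 = 464.0000; (r_i+r_j)·cross = 27.5·464.0000 = 12760.0000
edge 5: (9,37)→(7.5,30)  cross = 9·30 − 7.5·37 = -7.5000; (r_i+r_j)·cross = 16.5·-7.5000 = -123.7500
Σcross = 356.0000 → A = |Σcross|/2 = 178.0000 mm²
Σ(r_i+r_j)·cross = 13867.2500 → first moment M = |Σ|/6 = 2311.2083
R_c = M/A = 2311.2083/178.0000 = 12.9843 mm
θ = 127° = 2.216568 rad
V = θ·R_c·A = 2.216568·12.9843·178.0000 = 5122.951 mm³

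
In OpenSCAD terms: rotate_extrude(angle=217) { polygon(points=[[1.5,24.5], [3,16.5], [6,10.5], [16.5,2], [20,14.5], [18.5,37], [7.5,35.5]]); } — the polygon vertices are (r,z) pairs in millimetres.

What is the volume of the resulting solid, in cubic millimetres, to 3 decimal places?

Profile (r,z), 7 vertices: (1.5,24.5) (3,16.5) (6,10.5) (16.5,2) (20,14.5) (18.5,37) (7.5,35.5)
edge 0: (1.5,24.5)→(3,16.5)  cross = 1.5·16.5 − 3·24.5 = -48.7500; (r_i+r_j)·cross = 4.5·-48.7500 = -219.3750
edge 1: (3,16.5)→(6,10.5)  cross = 3·10.5 − 6·16.5 = -67.5000; (r_i+r_j)·cross = 9·-67.5000 = -607.5000
edge 2: (6,10.5)→(16.5,2)  cross = 6·2 − 16.5·10.5 = -161.2500; (r_i+r_j)·cross = 22.5·-161.2500 = -3628.1250
edge 3: (16.5,2)→(20,14.5)  cross = 16.5·14.5 − 20·2 = 199.2500; (r_i+r_j)·cross = 36.5·199.2500 = 7272.6250
edge 4: (20,14.5)→(18.5,37)  cross = 20·37 − 18.5·14.5 = 471.7500; (r_i+r_j)·cross = 38.5·471.7500 = 18162.3750
edge 5: (18.5,37)→(7.5,35.5)  cross = 18.5·35.5 − 7.5·37 = 379.2500; (r_i+r_j)·cross = 26·379.2500 = 9860.5000
edge 6: (7.5,35.5)→(1.5,24.5)  cross = 7.5·24.5 − 1.5·35.5 = 130.5000; (r_i+r_j)·cross = 9·130.5000 = 1174.5000
Σcross = 903.2500 → A = |Σcross|/2 = 451.6250 mm²
Σ(r_i+r_j)·cross = 32015.0000 → first moment M = |Σ|/6 = 5335.8333
R_c = M/A = 5335.8333/451.6250 = 11.8147 mm
θ = 217° = 3.787364 rad
V = θ·R_c·A = 3.787364·11.8147·451.6250 = 20208.746 mm³

Volume = 20208.746 mm³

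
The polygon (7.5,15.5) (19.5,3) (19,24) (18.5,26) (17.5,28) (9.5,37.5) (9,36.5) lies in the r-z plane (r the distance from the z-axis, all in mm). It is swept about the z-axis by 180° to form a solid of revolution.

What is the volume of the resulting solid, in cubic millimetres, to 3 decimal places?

Profile (r,z), 7 vertices: (7.5,15.5) (19.5,3) (19,24) (18.5,26) (17.5,28) (9.5,37.5) (9,36.5)
edge 0: (7.5,15.5)→(19.5,3)  cross = 7.5·3 − 19.5·15.5 = -279.7500; (r_i+r_j)·cross = 27·-279.7500 = -7553.2500
edge 1: (19.5,3)→(19,24)  cross = 19.5·24 − 19·3 = 411.0000; (r_i+r_j)·cross = 38.5·411.0000 = 15823.5000
edge 2: (19,24)→(18.5,26)  cross = 19·26 − 18.5·24 = 50.0000; (r_i+r_j)·cross = 37.5·50.0000 = 1875.0000
edge 3: (18.5,26)→(17.5,28)  cross = 18.5·28 − 17.5·26 = 63.0000; (r_i+r_j)·cross = 36·63.0000 = 2268.0000
edge 4: (17.5,28)→(9.5,37.5)  cross = 17.5·37.5 − 9.5·28 = 390.2500; (r_i+r_j)·cross = 27·390.2500 = 10536.7500
edge 5: (9.5,37.5)→(9,36.5)  cross = 9.5·36.5 − 9·37.5 = 9.2500; (r_i+r_j)·cross = 18.5·9.2500 = 171.1250
edge 6: (9,36.5)→(7.5,15.5)  cross = 9·15.5 − 7.5·36.5 = -134.2500; (r_i+r_j)·cross = 16.5·-134.2500 = -2215.1250
Σcross = 509.5000 → A = |Σcross|/2 = 254.7500 mm²
Σ(r_i+r_j)·cross = 20906.0000 → first moment M = |Σ|/6 = 3484.3333
R_c = M/A = 3484.3333/254.7500 = 13.6775 mm
θ = 180° = 3.141593 rad
V = θ·R_c·A = 3.141593·13.6775·254.7500 = 10946.356 mm³

Volume = 10946.356 mm³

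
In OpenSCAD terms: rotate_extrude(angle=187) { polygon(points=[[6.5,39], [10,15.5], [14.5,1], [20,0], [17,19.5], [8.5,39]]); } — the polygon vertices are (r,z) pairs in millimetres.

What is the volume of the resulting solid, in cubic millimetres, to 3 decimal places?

Profile (r,z), 6 vertices: (6.5,39) (10,15.5) (14.5,1) (20,0) (17,19.5) (8.5,39)
edge 0: (6.5,39)→(10,15.5)  cross = 6.5·15.5 − 10·39 = -289.2500; (r_i+r_j)·cross = 16.5·-289.2500 = -4772.6250
edge 1: (10,15.5)→(14.5,1)  cross = 10·1 − 14.5·15.5 = -214.7500; (r_i+r_j)·cross = 24.5·-214.7500 = -5261.3750
edge 2: (14.5,1)→(20,0)  cross = 14.5·0 − 20·1 = -20.0000; (r_i+r_j)·cross = 34.5·-20.0000 = -690.0000
edge 3: (20,0)→(17,19.5)  cross = 20·19.5 − 17·0 = 390.0000; (r_i+r_j)·cross = 37·390.0000 = 14430.0000
edge 4: (17,19.5)→(8.5,39)  cross = 17·39 − 8.5·19.5 = 497.2500; (r_i+r_j)·cross = 25.5·497.2500 = 12679.8750
edge 5: (8.5,39)→(6.5,39)  cross = 8.5·39 − 6.5·39 = 78.0000; (r_i+r_j)·cross = 15·78.0000 = 1170.0000
Σcross = 441.2500 → A = |Σcross|/2 = 220.6250 mm²
Σ(r_i+r_j)·cross = 17555.8750 → first moment M = |Σ|/6 = 2925.9792
R_c = M/A = 2925.9792/220.6250 = 13.2622 mm
θ = 187° = 3.263766 rad
V = θ·R_c·A = 3.263766·13.2622·220.6250 = 9549.710 mm³

Volume = 9549.710 mm³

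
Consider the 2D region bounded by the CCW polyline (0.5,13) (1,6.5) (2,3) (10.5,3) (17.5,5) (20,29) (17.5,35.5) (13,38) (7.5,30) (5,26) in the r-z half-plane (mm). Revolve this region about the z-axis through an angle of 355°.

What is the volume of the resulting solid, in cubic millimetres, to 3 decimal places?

Profile (r,z), 10 vertices: (0.5,13) (1,6.5) (2,3) (10.5,3) (17.5,5) (20,29) (17.5,35.5) (13,38) (7.5,30) (5,26)
edge 0: (0.5,13)→(1,6.5)  cross = 0.5·6.5 − 1·13 = -9.7500; (r_i+r_j)·cross = 1.5·-9.7500 = -14.6250
edge 1: (1,6.5)→(2,3)  cross = 1·3 − 2·6.5 = -10.0000; (r_i+r_j)·cross = 3·-10.0000 = -30.0000
edge 2: (2,3)→(10.5,3)  cross = 2·3 − 10.5·3 = -25.5000; (r_i+r_j)·cross = 12.5·-25.5000 = -318.7500
edge 3: (10.5,3)→(17.5,5)  cross = 10.5·5 − 17.5·3 = 0.0000; (r_i+r_j)·cross = 28·0.0000 = 0.0000
edge 4: (17.5,5)→(20,29)  cross = 17.5·29 − 20·5 = 407.5000; (r_i+r_j)·cross = 37.5·407.5000 = 15281.2500
edge 5: (20,29)→(17.5,35.5)  cross = 20·35.5 − 17.5·29 = 202.5000; (r_i+r_j)·cross = 37.5·202.5000 = 7593.7500
edge 6: (17.5,35.5)→(13,38)  cross = 17.5·38 − 13·35.5 = 203.5000; (r_i+r_j)·cross = 30.5·203.5000 = 6206.7500
edge 7: (13,38)→(7.5,30)  cross = 13·30 − 7.5·38 = 105.0000; (r_i+r_j)·cross = 20.5·105.0000 = 2152.5000
edge 8: (7.5,30)→(5,26)  cross = 7.5·26 − 5·30 = 45.0000; (r_i+r_j)·cross = 12.5·45.0000 = 562.5000
edge 9: (5,26)→(0.5,13)  cross = 5·13 − 0.5·26 = 52.0000; (r_i+r_j)·cross = 5.5·52.0000 = 286.0000
Σcross = 970.2500 → A = |Σcross|/2 = 485.1250 mm²
Σ(r_i+r_j)·cross = 31719.3750 → first moment M = |Σ|/6 = 5286.5625
R_c = M/A = 5286.5625/485.1250 = 10.8973 mm
θ = 355° = 6.195919 rad
V = θ·R_c·A = 6.195919·10.8973·485.1250 = 32755.112 mm³

Volume = 32755.112 mm³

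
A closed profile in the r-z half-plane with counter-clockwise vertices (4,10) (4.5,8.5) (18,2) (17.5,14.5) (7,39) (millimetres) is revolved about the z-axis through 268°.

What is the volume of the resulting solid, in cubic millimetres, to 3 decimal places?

Profile (r,z), 5 vertices: (4,10) (4.5,8.5) (18,2) (17.5,14.5) (7,39)
edge 0: (4,10)→(4.5,8.5)  cross = 4·8.5 − 4.5·10 = -11.0000; (r_i+r_j)·cross = 8.5·-11.0000 = -93.5000
edge 1: (4.5,8.5)→(18,2)  cross = 4.5·2 − 18·8.5 = -144.0000; (r_i+r_j)·cross = 22.5·-144.0000 = -3240.0000
edge 2: (18,2)→(17.5,14.5)  cross = 18·14.5 − 17.5·2 = 226.0000; (r_i+r_j)·cross = 35.5·226.0000 = 8023.0000
edge 3: (17.5,14.5)→(7,39)  cross = 17.5·39 − 7·14.5 = 581.0000; (r_i+r_j)·cross = 24.5·581.0000 = 14234.5000
edge 4: (7,39)→(4,10)  cross = 7·10 − 4·39 = -86.0000; (r_i+r_j)·cross = 11·-86.0000 = -946.0000
Σcross = 566.0000 → A = |Σcross|/2 = 283.0000 mm²
Σ(r_i+r_j)·cross = 17978.0000 → first moment M = |Σ|/6 = 2996.3333
R_c = M/A = 2996.3333/283.0000 = 10.5878 mm
θ = 268° = 4.677482 rad
V = θ·R_c·A = 4.677482·10.5878·283.0000 = 14015.296 mm³

Volume = 14015.296 mm³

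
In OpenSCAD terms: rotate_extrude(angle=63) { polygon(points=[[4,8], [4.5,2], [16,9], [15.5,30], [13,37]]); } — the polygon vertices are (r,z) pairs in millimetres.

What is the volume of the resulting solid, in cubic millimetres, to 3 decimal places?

Profile (r,z), 5 vertices: (4,8) (4.5,2) (16,9) (15.5,30) (13,37)
edge 0: (4,8)→(4.5,2)  cross = 4·2 − 4.5·8 = -28.0000; (r_i+r_j)·cross = 8.5·-28.0000 = -238.0000
edge 1: (4.5,2)→(16,9)  cross = 4.5·9 − 16·2 = 8.5000; (r_i+r_j)·cross = 20.5·8.5000 = 174.2500
edge 2: (16,9)→(15.5,30)  cross = 16·30 − 15.5·9 = 340.5000; (r_i+r_j)·cross = 31.5·340.5000 = 10725.7500
edge 3: (15.5,30)→(13,37)  cross = 15.5·37 − 13·30 = 183.5000; (r_i+r_j)·cross = 28.5·183.5000 = 5229.7500
edge 4: (13,37)→(4,8)  cross = 13·8 − 4·37 = -44.0000; (r_i+r_j)·cross = 17·-44.0000 = -748.0000
Σcross = 460.5000 → A = |Σcross|/2 = 230.2500 mm²
Σ(r_i+r_j)·cross = 15143.7500 → first moment M = |Σ|/6 = 2523.9583
R_c = M/A = 2523.9583/230.2500 = 10.9618 mm
θ = 63° = 1.099557 rad
V = θ·R_c·A = 1.099557·10.9618·230.2500 = 2775.237 mm³

Volume = 2775.237 mm³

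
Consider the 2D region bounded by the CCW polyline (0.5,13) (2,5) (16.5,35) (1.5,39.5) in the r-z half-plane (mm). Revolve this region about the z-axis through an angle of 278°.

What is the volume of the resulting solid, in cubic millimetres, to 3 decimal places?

Volume = 8487.792 mm³

Profile (r,z), 4 vertices: (0.5,13) (2,5) (16.5,35) (1.5,39.5)
edge 0: (0.5,13)→(2,5)  cross = 0.5·5 − 2·13 = -23.5000; (r_i+r_j)·cross = 2.5·-23.5000 = -58.7500
edge 1: (2,5)→(16.5,35)  cross = 2·35 − 16.5·5 = -12.5000; (r_i+r_j)·cross = 18.5·-12.5000 = -231.2500
edge 2: (16.5,35)→(1.5,39.5)  cross = 16.5·39.5 − 1.5·35 = 599.2500; (r_i+r_j)·cross = 18·599.2500 = 10786.5000
edge 3: (1.5,39.5)→(0.5,13)  cross = 1.5·13 − 0.5·39.5 = -0.2500; (r_i+r_j)·cross = 2·-0.2500 = -0.5000
Σcross = 563.0000 → A = |Σcross|/2 = 281.5000 mm²
Σ(r_i+r_j)·cross = 10496.0000 → first moment M = |Σ|/6 = 1749.3333
R_c = M/A = 1749.3333/281.5000 = 6.2143 mm
θ = 278° = 4.852015 rad
V = θ·R_c·A = 4.852015·6.2143·281.5000 = 8487.792 mm³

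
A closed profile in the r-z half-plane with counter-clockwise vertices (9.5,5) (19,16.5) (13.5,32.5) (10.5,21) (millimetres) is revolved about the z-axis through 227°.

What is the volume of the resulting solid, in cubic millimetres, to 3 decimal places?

Volume = 6776.991 mm³

Profile (r,z), 4 vertices: (9.5,5) (19,16.5) (13.5,32.5) (10.5,21)
edge 0: (9.5,5)→(19,16.5)  cross = 9.5·16.5 − 19·5 = 61.7500; (r_i+r_j)·cross = 28.5·61.7500 = 1759.8750
edge 1: (19,16.5)→(13.5,32.5)  cross = 19·32.5 − 13.5·16.5 = 394.7500; (r_i+r_j)·cross = 32.5·394.7500 = 12829.3750
edge 2: (13.5,32.5)→(10.5,21)  cross = 13.5·21 − 10.5·32.5 = -57.7500; (r_i+r_j)·cross = 24·-57.7500 = -1386.0000
edge 3: (10.5,21)→(9.5,5)  cross = 10.5·5 − 9.5·21 = -147.0000; (r_i+r_j)·cross = 20·-147.0000 = -2940.0000
Σcross = 251.7500 → A = |Σcross|/2 = 125.8750 mm²
Σ(r_i+r_j)·cross = 10263.2500 → first moment M = |Σ|/6 = 1710.5417
R_c = M/A = 1710.5417/125.8750 = 13.5892 mm
θ = 227° = 3.961897 rad
V = θ·R_c·A = 3.961897·13.5892·125.8750 = 6776.991 mm³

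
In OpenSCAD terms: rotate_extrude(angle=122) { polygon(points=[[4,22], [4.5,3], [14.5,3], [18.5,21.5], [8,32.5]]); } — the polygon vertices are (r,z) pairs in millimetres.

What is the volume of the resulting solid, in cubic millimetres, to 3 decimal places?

Profile (r,z), 5 vertices: (4,22) (4.5,3) (14.5,3) (18.5,21.5) (8,32.5)
edge 0: (4,22)→(4.5,3)  cross = 4·3 − 4.5·22 = -87.0000; (r_i+r_j)·cross = 8.5·-87.0000 = -739.5000
edge 1: (4.5,3)→(14.5,3)  cross = 4.5·3 − 14.5·3 = -30.0000; (r_i+r_j)·cross = 19·-30.0000 = -570.0000
edge 2: (14.5,3)→(18.5,21.5)  cross = 14.5·21.5 − 18.5·3 = 256.2500; (r_i+r_j)·cross = 33·256.2500 = 8456.2500
edge 3: (18.5,21.5)→(8,32.5)  cross = 18.5·32.5 − 8·21.5 = 429.2500; (r_i+r_j)·cross = 26.5·429.2500 = 11375.1250
edge 4: (8,32.5)→(4,22)  cross = 8·22 − 4·32.5 = 46.0000; (r_i+r_j)·cross = 12·46.0000 = 552.0000
Σcross = 614.5000 → A = |Σcross|/2 = 307.2500 mm²
Σ(r_i+r_j)·cross = 19073.8750 → first moment M = |Σ|/6 = 3178.9792
R_c = M/A = 3178.9792/307.2500 = 10.3466 mm
θ = 122° = 2.129302 rad
V = θ·R_c·A = 2.129302·10.3466·307.2500 = 6769.006 mm³

Volume = 6769.006 mm³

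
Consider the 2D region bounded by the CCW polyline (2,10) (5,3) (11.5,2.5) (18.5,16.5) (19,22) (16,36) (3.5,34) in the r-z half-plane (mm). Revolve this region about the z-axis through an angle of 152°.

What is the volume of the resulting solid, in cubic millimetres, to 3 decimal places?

Volume = 11818.561 mm³

Profile (r,z), 7 vertices: (2,10) (5,3) (11.5,2.5) (18.5,16.5) (19,22) (16,36) (3.5,34)
edge 0: (2,10)→(5,3)  cross = 2·3 − 5·10 = -44.0000; (r_i+r_j)·cross = 7·-44.0000 = -308.0000
edge 1: (5,3)→(11.5,2.5)  cross = 5·2.5 − 11.5·3 = -22.0000; (r_i+r_j)·cross = 16.5·-22.0000 = -363.0000
edge 2: (11.5,2.5)→(18.5,16.5)  cross = 11.5·16.5 − 18.5·2.5 = 143.5000; (r_i+r_j)·cross = 30·143.5000 = 4305.0000
edge 3: (18.5,16.5)→(19,22)  cross = 18.5·22 − 19·16.5 = 93.5000; (r_i+r_j)·cross = 37.5·93.5000 = 3506.2500
edge 4: (19,22)→(16,36)  cross = 19·36 − 16·22 = 332.0000; (r_i+r_j)·cross = 35·332.0000 = 11620.0000
edge 5: (16,36)→(3.5,34)  cross = 16·34 − 3.5·36 = 418.0000; (r_i+r_j)·cross = 19.5·418.0000 = 8151.0000
edge 6: (3.5,34)→(2,10)  cross = 3.5·10 − 2·34 = -33.0000; (r_i+r_j)·cross = 5.5·-33.0000 = -181.5000
Σcross = 888.0000 → A = |Σcross|/2 = 444.0000 mm²
Σ(r_i+r_j)·cross = 26729.7500 → first moment M = |Σ|/6 = 4454.9583
R_c = M/A = 4454.9583/444.0000 = 10.0337 mm
θ = 152° = 2.652900 rad
V = θ·R_c·A = 2.652900·10.0337·444.0000 = 11818.561 mm³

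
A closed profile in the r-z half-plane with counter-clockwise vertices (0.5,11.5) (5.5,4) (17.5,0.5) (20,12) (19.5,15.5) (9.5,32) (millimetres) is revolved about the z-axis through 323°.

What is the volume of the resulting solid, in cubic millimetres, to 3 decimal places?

Volume = 21935.176 mm³

Profile (r,z), 6 vertices: (0.5,11.5) (5.5,4) (17.5,0.5) (20,12) (19.5,15.5) (9.5,32)
edge 0: (0.5,11.5)→(5.5,4)  cross = 0.5·4 − 5.5·11.5 = -61.2500; (r_i+r_j)·cross = 6·-61.2500 = -367.5000
edge 1: (5.5,4)→(17.5,0.5)  cross = 5.5·0.5 − 17.5·4 = -67.2500; (r_i+r_j)·cross = 23·-67.2500 = -1546.7500
edge 2: (17.5,0.5)→(20,12)  cross = 17.5·12 − 20·0.5 = 200.0000; (r_i+r_j)·cross = 37.5·200.0000 = 7500.0000
edge 3: (20,12)→(19.5,15.5)  cross = 20·15.5 − 19.5·12 = 76.0000; (r_i+r_j)·cross = 39.5·76.0000 = 3002.0000
edge 4: (19.5,15.5)→(9.5,32)  cross = 19.5·32 − 9.5·15.5 = 476.7500; (r_i+r_j)·cross = 29·476.7500 = 13825.7500
edge 5: (9.5,32)→(0.5,11.5)  cross = 9.5·11.5 − 0.5·32 = 93.2500; (r_i+r_j)·cross = 10·93.2500 = 932.5000
Σcross = 717.5000 → A = |Σcross|/2 = 358.7500 mm²
Σ(r_i+r_j)·cross = 23346.0000 → first moment M = |Σ|/6 = 3891.0000
R_c = M/A = 3891.0000/358.7500 = 10.8460 mm
θ = 323° = 5.637413 rad
V = θ·R_c·A = 5.637413·10.8460·358.7500 = 21935.176 mm³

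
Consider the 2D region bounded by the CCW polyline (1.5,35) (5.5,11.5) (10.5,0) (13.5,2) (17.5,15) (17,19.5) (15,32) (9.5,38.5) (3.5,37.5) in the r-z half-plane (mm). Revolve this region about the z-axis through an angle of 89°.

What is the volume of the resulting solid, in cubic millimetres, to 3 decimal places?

Profile (r,z), 9 vertices: (1.5,35) (5.5,11.5) (10.5,0) (13.5,2) (17.5,15) (17,19.5) (15,32) (9.5,38.5) (3.5,37.5)
edge 0: (1.5,35)→(5.5,11.5)  cross = 1.5·11.5 − 5.5·35 = -175.2500; (r_i+r_j)·cross = 7·-175.2500 = -1226.7500
edge 1: (5.5,11.5)→(10.5,0)  cross = 5.5·0 − 10.5·11.5 = -120.7500; (r_i+r_j)·cross = 16·-120.7500 = -1932.0000
edge 2: (10.5,0)→(13.5,2)  cross = 10.5·2 − 13.5·0 = 21.0000; (r_i+r_j)·cross = 24·21.0000 = 504.0000
edge 3: (13.5,2)→(17.5,15)  cross = 13.5·15 − 17.5·2 = 167.5000; (r_i+r_j)·cross = 31·167.5000 = 5192.5000
edge 4: (17.5,15)→(17,19.5)  cross = 17.5·19.5 − 17·15 = 86.2500; (r_i+r_j)·cross = 34.5·86.2500 = 2975.6250
edge 5: (17,19.5)→(15,32)  cross = 17·32 − 15·19.5 = 251.5000; (r_i+r_j)·cross = 32·251.5000 = 8048.0000
edge 6: (15,32)→(9.5,38.5)  cross = 15·38.5 − 9.5·32 = 273.5000; (r_i+r_j)·cross = 24.5·273.5000 = 6700.7500
edge 7: (9.5,38.5)→(3.5,37.5)  cross = 9.5·37.5 − 3.5·38.5 = 221.5000; (r_i+r_j)·cross = 13·221.5000 = 2879.5000
edge 8: (3.5,37.5)→(1.5,35)  cross = 3.5·35 − 1.5·37.5 = 66.2500; (r_i+r_j)·cross = 5·66.2500 = 331.2500
Σcross = 791.5000 → A = |Σcross|/2 = 395.7500 mm²
Σ(r_i+r_j)·cross = 23472.8750 → first moment M = |Σ|/6 = 3912.1458
R_c = M/A = 3912.1458/395.7500 = 9.8854 mm
θ = 89° = 1.553343 rad
V = θ·R_c·A = 1.553343·9.8854·395.7500 = 6076.904 mm³

Volume = 6076.904 mm³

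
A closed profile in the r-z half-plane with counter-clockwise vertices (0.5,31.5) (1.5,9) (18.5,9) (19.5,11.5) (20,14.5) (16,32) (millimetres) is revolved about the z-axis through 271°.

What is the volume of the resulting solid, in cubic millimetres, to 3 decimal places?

Profile (r,z), 6 vertices: (0.5,31.5) (1.5,9) (18.5,9) (19.5,11.5) (20,14.5) (16,32)
edge 0: (0.5,31.5)→(1.5,9)  cross = 0.5·9 − 1.5·31.5 = -42.7500; (r_i+r_j)·cross = 2·-42.7500 = -85.5000
edge 1: (1.5,9)→(18.5,9)  cross = 1.5·9 − 18.5·9 = -153.0000; (r_i+r_j)·cross = 20·-153.0000 = -3060.0000
edge 2: (18.5,9)→(19.5,11.5)  cross = 18.5·11.5 − 19.5·9 = 37.2500; (r_i+r_j)·cross = 38·37.2500 = 1415.5000
edge 3: (19.5,11.5)→(20,14.5)  cross = 19.5·14.5 − 20·11.5 = 52.7500; (r_i+r_j)·cross = 39.5·52.7500 = 2083.6250
edge 4: (20,14.5)→(16,32)  cross = 20·32 − 16·14.5 = 408.0000; (r_i+r_j)·cross = 36·408.0000 = 14688.0000
edge 5: (16,32)→(0.5,31.5)  cross = 16·31.5 − 0.5·32 = 488.0000; (r_i+r_j)·cross = 16.5·488.0000 = 8052.0000
Σcross = 790.2500 → A = |Σcross|/2 = 395.1250 mm²
Σ(r_i+r_j)·cross = 23093.6250 → first moment M = |Σ|/6 = 3848.9375
R_c = M/A = 3848.9375/395.1250 = 9.7411 mm
θ = 271° = 4.729842 rad
V = θ·R_c·A = 4.729842·9.7411·395.1250 = 18204.867 mm³

Volume = 18204.867 mm³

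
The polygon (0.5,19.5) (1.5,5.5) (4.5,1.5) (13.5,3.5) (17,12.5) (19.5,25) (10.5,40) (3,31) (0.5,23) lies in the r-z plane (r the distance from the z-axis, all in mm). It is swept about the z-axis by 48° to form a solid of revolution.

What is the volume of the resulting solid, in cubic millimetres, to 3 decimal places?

Profile (r,z), 9 vertices: (0.5,19.5) (1.5,5.5) (4.5,1.5) (13.5,3.5) (17,12.5) (19.5,25) (10.5,40) (3,31) (0.5,23)
edge 0: (0.5,19.5)→(1.5,5.5)  cross = 0.5·5.5 − 1.5·19.5 = -26.5000; (r_i+r_j)·cross = 2·-26.5000 = -53.0000
edge 1: (1.5,5.5)→(4.5,1.5)  cross = 1.5·1.5 − 4.5·5.5 = -22.5000; (r_i+r_j)·cross = 6·-22.5000 = -135.0000
edge 2: (4.5,1.5)→(13.5,3.5)  cross = 4.5·3.5 − 13.5·1.5 = -4.5000; (r_i+r_j)·cross = 18·-4.5000 = -81.0000
edge 3: (13.5,3.5)→(17,12.5)  cross = 13.5·12.5 − 17·3.5 = 109.2500; (r_i+r_j)·cross = 30.5·109.2500 = 3332.1250
edge 4: (17,12.5)→(19.5,25)  cross = 17·25 − 19.5·12.5 = 181.2500; (r_i+r_j)·cross = 36.5·181.2500 = 6615.6250
edge 5: (19.5,25)→(10.5,40)  cross = 19.5·40 − 10.5·25 = 517.5000; (r_i+r_j)·cross = 30·517.5000 = 15525.0000
edge 6: (10.5,40)→(3,31)  cross = 10.5·31 − 3·40 = 205.5000; (r_i+r_j)·cross = 13.5·205.5000 = 2774.2500
edge 7: (3,31)→(0.5,23)  cross = 3·23 − 0.5·31 = 53.5000; (r_i+r_j)·cross = 3.5·53.5000 = 187.2500
edge 8: (0.5,23)→(0.5,19.5)  cross = 0.5·19.5 − 0.5·23 = -1.7500; (r_i+r_j)·cross = 1·-1.7500 = -1.7500
Σcross = 1011.7500 → A = |Σcross|/2 = 505.8750 mm²
Σ(r_i+r_j)·cross = 28163.5000 → first moment M = |Σ|/6 = 4693.9167
R_c = M/A = 4693.9167/505.8750 = 9.2788 mm
θ = 48° = 0.837758 rad
V = θ·R_c·A = 0.837758·9.2788·505.8750 = 3932.366 mm³

Volume = 3932.366 mm³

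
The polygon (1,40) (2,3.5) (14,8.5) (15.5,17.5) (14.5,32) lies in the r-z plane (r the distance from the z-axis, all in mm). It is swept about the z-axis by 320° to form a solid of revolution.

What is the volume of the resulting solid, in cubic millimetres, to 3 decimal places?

Profile (r,z), 5 vertices: (1,40) (2,3.5) (14,8.5) (15.5,17.5) (14.5,32)
edge 0: (1,40)→(2,3.5)  cross = 1·3.5 − 2·40 = -76.5000; (r_i+r_j)·cross = 3·-76.5000 = -229.5000
edge 1: (2,3.5)→(14,8.5)  cross = 2·8.5 − 14·3.5 = -32.0000; (r_i+r_j)·cross = 16·-32.0000 = -512.0000
edge 2: (14,8.5)→(15.5,17.5)  cross = 14·17.5 − 15.5·8.5 = 113.2500; (r_i+r_j)·cross = 29.5·113.2500 = 3340.8750
edge 3: (15.5,17.5)→(14.5,32)  cross = 15.5·32 − 14.5·17.5 = 242.2500; (r_i+r_j)·cross = 30·242.2500 = 7267.5000
edge 4: (14.5,32)→(1,40)  cross = 14.5·40 − 1·32 = 548.0000; (r_i+r_j)·cross = 15.5·548.0000 = 8494.0000
Σcross = 795.0000 → A = |Σcross|/2 = 397.5000 mm²
Σ(r_i+r_j)·cross = 18360.8750 → first moment M = |Σ|/6 = 3060.1458
R_c = M/A = 3060.1458/397.5000 = 7.6985 mm
θ = 320° = 5.585054 rad
V = θ·R_c·A = 5.585054·7.6985·397.5000 = 17091.079 mm³

Volume = 17091.079 mm³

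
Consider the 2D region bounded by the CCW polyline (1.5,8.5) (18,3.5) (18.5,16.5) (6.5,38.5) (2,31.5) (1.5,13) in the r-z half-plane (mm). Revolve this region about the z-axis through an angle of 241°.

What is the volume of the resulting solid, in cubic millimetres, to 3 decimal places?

Volume = 15221.168 mm³

Profile (r,z), 6 vertices: (1.5,8.5) (18,3.5) (18.5,16.5) (6.5,38.5) (2,31.5) (1.5,13)
edge 0: (1.5,8.5)→(18,3.5)  cross = 1.5·3.5 − 18·8.5 = -147.7500; (r_i+r_j)·cross = 19.5·-147.7500 = -2881.1250
edge 1: (18,3.5)→(18.5,16.5)  cross = 18·16.5 − 18.5·3.5 = 232.2500; (r_i+r_j)·cross = 36.5·232.2500 = 8477.1250
edge 2: (18.5,16.5)→(6.5,38.5)  cross = 18.5·38.5 − 6.5·16.5 = 605.0000; (r_i+r_j)·cross = 25·605.0000 = 15125.0000
edge 3: (6.5,38.5)→(2,31.5)  cross = 6.5·31.5 − 2·38.5 = 127.7500; (r_i+r_j)·cross = 8.5·127.7500 = 1085.8750
edge 4: (2,31.5)→(1.5,13)  cross = 2·13 − 1.5·31.5 = -21.2500; (r_i+r_j)·cross = 3.5·-21.2500 = -74.3750
edge 5: (1.5,13)→(1.5,8.5)  cross = 1.5·8.5 − 1.5·13 = -6.7500; (r_i+r_j)·cross = 3·-6.7500 = -20.2500
Σcross = 789.2500 → A = |Σcross|/2 = 394.6250 mm²
Σ(r_i+r_j)·cross = 21712.2500 → first moment M = |Σ|/6 = 3618.7083
R_c = M/A = 3618.7083/394.6250 = 9.1700 mm
θ = 241° = 4.206243 rad
V = θ·R_c·A = 4.206243·9.1700·394.6250 = 15221.168 mm³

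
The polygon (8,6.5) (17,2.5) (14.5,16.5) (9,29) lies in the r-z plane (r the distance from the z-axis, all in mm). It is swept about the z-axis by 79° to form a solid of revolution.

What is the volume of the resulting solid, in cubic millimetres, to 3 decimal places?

Profile (r,z), 4 vertices: (8,6.5) (17,2.5) (14.5,16.5) (9,29)
edge 0: (8,6.5)→(17,2.5)  cross = 8·2.5 − 17·6.5 = -90.5000; (r_i+r_j)·cross = 25·-90.5000 = -2262.5000
edge 1: (17,2.5)→(14.5,16.5)  cross = 17·16.5 − 14.5·2.5 = 244.2500; (r_i+r_j)·cross = 31.5·244.2500 = 7693.8750
edge 2: (14.5,16.5)→(9,29)  cross = 14.5·29 − 9·16.5 = 272.0000; (r_i+r_j)·cross = 23.5·272.0000 = 6392.0000
edge 3: (9,29)→(8,6.5)  cross = 9·6.5 − 8·29 = -173.5000; (r_i+r_j)·cross = 17·-173.5000 = -2949.5000
Σcross = 252.2500 → A = |Σcross|/2 = 126.1250 mm²
Σ(r_i+r_j)·cross = 8873.8750 → first moment M = |Σ|/6 = 1478.9792
R_c = M/A = 1478.9792/126.1250 = 11.7263 mm
θ = 79° = 1.378810 rad
V = θ·R_c·A = 1.378810·11.7263·126.1250 = 2039.231 mm³

Volume = 2039.231 mm³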